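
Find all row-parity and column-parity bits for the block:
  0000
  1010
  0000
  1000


Row parities: 0001
Column parities: 0010

Row P: 0001, Col P: 0010, Corner: 1


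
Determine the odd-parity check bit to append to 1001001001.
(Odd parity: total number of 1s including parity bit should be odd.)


Number of 1s in data: 4
Parity bit: 1

1


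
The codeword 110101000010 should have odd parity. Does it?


Number of 1s: 5

Yes, parity is correct (5 ones)


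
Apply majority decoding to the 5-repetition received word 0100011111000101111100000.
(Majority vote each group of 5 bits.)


Groups: 01000, 11111, 00010, 11111, 00000
Majority votes: 01010

01010


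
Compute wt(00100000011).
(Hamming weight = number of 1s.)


Counting 1s in 00100000011

3


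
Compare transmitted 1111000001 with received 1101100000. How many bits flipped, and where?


XOR: 0010100001

3 error(s) at position(s): 2, 4, 9


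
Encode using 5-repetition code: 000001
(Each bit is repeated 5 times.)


Each bit -> 5 copies

000000000000000000000000011111


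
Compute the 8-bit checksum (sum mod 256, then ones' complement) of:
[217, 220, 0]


Sum = 437 mod 256 = 181
Complement = 74

74


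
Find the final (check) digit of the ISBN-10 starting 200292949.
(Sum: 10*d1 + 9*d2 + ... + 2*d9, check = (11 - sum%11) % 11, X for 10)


Weighted sum: 164
164 mod 11 = 10

Check digit: 1


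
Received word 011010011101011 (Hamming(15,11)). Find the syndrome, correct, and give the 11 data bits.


Syndrome = 2: error at position 2

Data: 11001101011 (corrected bit 2)


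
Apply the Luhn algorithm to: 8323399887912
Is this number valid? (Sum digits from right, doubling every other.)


Luhn sum = 76
76 mod 10 = 6

Invalid (Luhn sum mod 10 = 6)


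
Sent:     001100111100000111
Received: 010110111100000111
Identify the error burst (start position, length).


XOR: 011010000000000000

Burst at position 1, length 4


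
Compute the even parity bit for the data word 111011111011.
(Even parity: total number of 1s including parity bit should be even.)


Number of 1s in data: 10
Parity bit: 0

0


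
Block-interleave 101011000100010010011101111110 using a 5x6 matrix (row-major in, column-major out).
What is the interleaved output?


Matrix:
  101011
  000100
  010010
  011101
  111110
Read columns: 100010011110011010111010110010

100010011110011010111010110010


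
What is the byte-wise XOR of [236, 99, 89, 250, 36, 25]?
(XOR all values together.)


XOR chain: 236 ^ 99 ^ 89 ^ 250 ^ 36 ^ 25 = 17

17


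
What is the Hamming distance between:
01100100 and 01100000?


XOR: 00000100
Count of 1s: 1

1


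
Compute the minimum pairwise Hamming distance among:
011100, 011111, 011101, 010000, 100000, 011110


Comparing all pairs, minimum distance: 1
Can detect 0 errors, correct 0 errors

1


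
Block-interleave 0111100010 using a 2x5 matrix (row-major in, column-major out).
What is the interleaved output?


Matrix:
  01111
  00010
Read columns: 0010101110

0010101110


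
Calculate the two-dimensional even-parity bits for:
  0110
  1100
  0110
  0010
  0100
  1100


Row parities: 000110
Column parities: 0110

Row P: 000110, Col P: 0110, Corner: 0


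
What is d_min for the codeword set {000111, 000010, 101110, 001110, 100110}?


Comparing all pairs, minimum distance: 1
Can detect 0 errors, correct 0 errors

1


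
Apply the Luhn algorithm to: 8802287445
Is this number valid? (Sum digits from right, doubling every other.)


Luhn sum = 51
51 mod 10 = 1

Invalid (Luhn sum mod 10 = 1)


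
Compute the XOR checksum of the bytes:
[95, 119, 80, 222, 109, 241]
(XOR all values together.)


XOR chain: 95 ^ 119 ^ 80 ^ 222 ^ 109 ^ 241 = 58

58


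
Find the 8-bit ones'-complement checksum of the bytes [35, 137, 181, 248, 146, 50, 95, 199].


Sum = 1091 mod 256 = 67
Complement = 188

188


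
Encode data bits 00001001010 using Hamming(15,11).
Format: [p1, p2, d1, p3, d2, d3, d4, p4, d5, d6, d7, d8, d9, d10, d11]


Parity bits: p1=1, p2=1, p3=0, p4=1

110000011001010


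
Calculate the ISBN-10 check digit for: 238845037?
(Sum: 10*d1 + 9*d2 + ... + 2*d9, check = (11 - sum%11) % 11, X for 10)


Weighted sum: 239
239 mod 11 = 8

Check digit: 3


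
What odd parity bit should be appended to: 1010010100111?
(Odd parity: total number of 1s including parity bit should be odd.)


Number of 1s in data: 7
Parity bit: 0

0


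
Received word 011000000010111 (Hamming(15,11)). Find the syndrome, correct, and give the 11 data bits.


Syndrome = 6: error at position 6

Data: 10100010111 (corrected bit 6)


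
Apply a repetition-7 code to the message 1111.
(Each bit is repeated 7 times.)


Each bit -> 7 copies

1111111111111111111111111111


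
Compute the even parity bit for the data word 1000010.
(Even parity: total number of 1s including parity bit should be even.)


Number of 1s in data: 2
Parity bit: 0

0


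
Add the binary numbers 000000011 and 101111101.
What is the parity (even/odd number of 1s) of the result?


000000011 = 3
101111101 = 381
Sum = 384 = 110000000
1s count = 2

even parity (2 ones in 110000000)


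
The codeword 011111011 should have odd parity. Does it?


Number of 1s: 7

Yes, parity is correct (7 ones)


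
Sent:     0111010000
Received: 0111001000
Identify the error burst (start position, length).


XOR: 0000011000

Burst at position 5, length 2


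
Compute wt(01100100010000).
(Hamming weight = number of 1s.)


Counting 1s in 01100100010000

4


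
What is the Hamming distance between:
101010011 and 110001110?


XOR: 011011101
Count of 1s: 6

6


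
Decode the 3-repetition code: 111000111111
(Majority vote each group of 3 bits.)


Groups: 111, 000, 111, 111
Majority votes: 1011

1011


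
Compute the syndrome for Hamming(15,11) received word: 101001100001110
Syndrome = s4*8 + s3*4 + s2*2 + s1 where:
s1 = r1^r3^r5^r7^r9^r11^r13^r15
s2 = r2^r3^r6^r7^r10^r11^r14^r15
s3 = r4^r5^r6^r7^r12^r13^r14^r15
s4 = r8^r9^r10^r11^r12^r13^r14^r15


s1=0, s2=0, s3=1, s4=1

Syndrome = 12 (error at position 12)


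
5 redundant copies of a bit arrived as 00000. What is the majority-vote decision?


Ones: 0 out of 5
Threshold: 3

0 (0/5 voted 1)


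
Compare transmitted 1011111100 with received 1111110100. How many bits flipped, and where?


XOR: 0100001000

2 error(s) at position(s): 1, 6


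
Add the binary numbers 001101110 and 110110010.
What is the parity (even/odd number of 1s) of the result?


001101110 = 110
110110010 = 434
Sum = 544 = 1000100000
1s count = 2

even parity (2 ones in 1000100000)


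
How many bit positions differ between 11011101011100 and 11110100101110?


XOR: 00101001110010
Count of 1s: 6

6


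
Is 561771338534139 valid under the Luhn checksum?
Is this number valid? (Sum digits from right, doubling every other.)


Luhn sum = 68
68 mod 10 = 8

Invalid (Luhn sum mod 10 = 8)


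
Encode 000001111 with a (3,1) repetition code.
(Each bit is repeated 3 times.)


Each bit -> 3 copies

000000000000000111111111111


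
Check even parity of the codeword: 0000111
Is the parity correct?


Number of 1s: 3

No, parity error (3 ones)


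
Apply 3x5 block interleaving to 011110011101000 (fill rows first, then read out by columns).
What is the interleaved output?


Matrix:
  01111
  00111
  01000
Read columns: 000101110110110

000101110110110


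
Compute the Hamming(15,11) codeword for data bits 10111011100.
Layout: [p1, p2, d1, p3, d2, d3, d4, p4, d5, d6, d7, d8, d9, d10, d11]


Parity bits: p1=1, p2=0, p3=0, p4=0

101001101011100


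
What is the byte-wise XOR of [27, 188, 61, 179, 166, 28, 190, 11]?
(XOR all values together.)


XOR chain: 27 ^ 188 ^ 61 ^ 179 ^ 166 ^ 28 ^ 190 ^ 11 = 38

38


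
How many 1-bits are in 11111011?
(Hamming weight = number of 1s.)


Counting 1s in 11111011

7


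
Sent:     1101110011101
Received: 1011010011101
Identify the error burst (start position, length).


XOR: 0110100000000

Burst at position 1, length 4


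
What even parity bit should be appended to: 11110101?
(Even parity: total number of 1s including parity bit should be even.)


Number of 1s in data: 6
Parity bit: 0

0


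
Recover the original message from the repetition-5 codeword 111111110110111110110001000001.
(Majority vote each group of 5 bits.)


Groups: 11111, 11101, 10111, 11011, 00010, 00001
Majority votes: 111100

111100


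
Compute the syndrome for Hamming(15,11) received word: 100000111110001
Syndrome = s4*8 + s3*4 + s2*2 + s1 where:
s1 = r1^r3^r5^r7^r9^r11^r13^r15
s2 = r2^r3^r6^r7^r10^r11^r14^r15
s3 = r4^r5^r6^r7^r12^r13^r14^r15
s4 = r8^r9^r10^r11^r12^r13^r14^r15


s1=1, s2=0, s3=0, s4=1

Syndrome = 9 (error at position 9)


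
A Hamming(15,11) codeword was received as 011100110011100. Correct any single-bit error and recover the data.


Syndrome = 0: no error detected

Data: 10010011100 (no errors)


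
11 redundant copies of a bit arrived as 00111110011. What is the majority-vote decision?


Ones: 7 out of 11
Threshold: 6

1 (7/11 voted 1)


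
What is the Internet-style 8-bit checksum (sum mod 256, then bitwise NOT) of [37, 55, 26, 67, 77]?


Sum = 262 mod 256 = 6
Complement = 249

249


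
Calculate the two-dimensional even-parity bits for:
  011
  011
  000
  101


Row parities: 0000
Column parities: 101

Row P: 0000, Col P: 101, Corner: 0


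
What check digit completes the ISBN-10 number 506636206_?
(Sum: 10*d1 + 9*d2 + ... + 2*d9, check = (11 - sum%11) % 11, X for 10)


Weighted sum: 208
208 mod 11 = 10

Check digit: 1


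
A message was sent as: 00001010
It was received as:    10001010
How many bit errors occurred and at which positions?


XOR: 10000000

1 error(s) at position(s): 0


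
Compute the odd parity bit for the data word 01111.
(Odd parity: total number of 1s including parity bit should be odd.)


Number of 1s in data: 4
Parity bit: 1

1


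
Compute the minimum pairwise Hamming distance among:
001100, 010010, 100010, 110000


Comparing all pairs, minimum distance: 2
Can detect 1 errors, correct 0 errors

2


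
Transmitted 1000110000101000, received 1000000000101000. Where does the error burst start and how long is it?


XOR: 0000110000000000

Burst at position 4, length 2


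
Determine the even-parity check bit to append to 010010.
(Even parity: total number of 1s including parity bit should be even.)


Number of 1s in data: 2
Parity bit: 0

0


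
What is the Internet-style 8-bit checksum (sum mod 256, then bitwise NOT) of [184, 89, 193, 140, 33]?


Sum = 639 mod 256 = 127
Complement = 128

128


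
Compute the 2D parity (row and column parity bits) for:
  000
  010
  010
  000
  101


Row parities: 01100
Column parities: 101

Row P: 01100, Col P: 101, Corner: 0


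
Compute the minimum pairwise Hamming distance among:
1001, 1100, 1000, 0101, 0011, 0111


Comparing all pairs, minimum distance: 1
Can detect 0 errors, correct 0 errors

1


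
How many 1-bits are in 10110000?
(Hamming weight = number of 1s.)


Counting 1s in 10110000

3


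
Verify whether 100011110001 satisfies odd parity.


Number of 1s: 6

No, parity error (6 ones)


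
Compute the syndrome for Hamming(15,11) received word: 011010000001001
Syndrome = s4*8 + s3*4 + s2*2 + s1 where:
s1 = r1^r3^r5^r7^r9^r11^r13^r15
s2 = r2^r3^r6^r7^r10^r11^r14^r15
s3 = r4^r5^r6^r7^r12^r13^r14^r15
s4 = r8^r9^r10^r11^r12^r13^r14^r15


s1=1, s2=1, s3=1, s4=0

Syndrome = 7 (error at position 7)


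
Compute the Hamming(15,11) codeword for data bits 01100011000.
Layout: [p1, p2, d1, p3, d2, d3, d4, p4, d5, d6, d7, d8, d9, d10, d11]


Parity bits: p1=0, p2=0, p3=1, p4=0

000111000011000


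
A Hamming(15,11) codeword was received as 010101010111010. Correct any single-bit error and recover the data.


Syndrome = 11: error at position 11

Data: 00100101010 (corrected bit 11)


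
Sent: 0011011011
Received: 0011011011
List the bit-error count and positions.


XOR: 0000000000

0 errors (received matches sent)


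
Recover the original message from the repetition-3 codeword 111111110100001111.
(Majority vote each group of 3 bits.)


Groups: 111, 111, 110, 100, 001, 111
Majority votes: 111001

111001


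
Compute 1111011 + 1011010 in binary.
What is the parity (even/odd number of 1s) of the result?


1111011 = 123
1011010 = 90
Sum = 213 = 11010101
1s count = 5

odd parity (5 ones in 11010101)


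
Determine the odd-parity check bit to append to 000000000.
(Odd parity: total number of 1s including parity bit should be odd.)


Number of 1s in data: 0
Parity bit: 1

1


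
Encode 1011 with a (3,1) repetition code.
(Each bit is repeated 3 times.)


Each bit -> 3 copies

111000111111


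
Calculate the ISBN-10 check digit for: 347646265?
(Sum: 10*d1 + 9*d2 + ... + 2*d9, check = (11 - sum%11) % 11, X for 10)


Weighted sum: 254
254 mod 11 = 1

Check digit: X


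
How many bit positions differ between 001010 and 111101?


XOR: 110111
Count of 1s: 5

5


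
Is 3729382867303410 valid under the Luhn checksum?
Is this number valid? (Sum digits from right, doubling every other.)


Luhn sum = 80
80 mod 10 = 0

Valid (Luhn sum mod 10 = 0)


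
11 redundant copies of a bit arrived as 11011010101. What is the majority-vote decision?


Ones: 7 out of 11
Threshold: 6

1 (7/11 voted 1)


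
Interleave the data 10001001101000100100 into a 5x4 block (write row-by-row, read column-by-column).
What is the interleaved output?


Matrix:
  1000
  1001
  1010
  0010
  0100
Read columns: 11100000010011001000

11100000010011001000


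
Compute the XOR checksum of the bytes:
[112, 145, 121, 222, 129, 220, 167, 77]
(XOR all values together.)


XOR chain: 112 ^ 145 ^ 121 ^ 222 ^ 129 ^ 220 ^ 167 ^ 77 = 241

241


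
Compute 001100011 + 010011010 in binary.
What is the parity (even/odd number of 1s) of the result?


001100011 = 99
010011010 = 154
Sum = 253 = 11111101
1s count = 7

odd parity (7 ones in 11111101)


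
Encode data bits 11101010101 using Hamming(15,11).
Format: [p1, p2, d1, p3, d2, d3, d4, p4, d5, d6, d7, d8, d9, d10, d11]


Parity bits: p1=0, p2=0, p3=0, p4=0

001011001010101


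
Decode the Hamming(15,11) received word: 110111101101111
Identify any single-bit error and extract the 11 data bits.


Syndrome = 0: no error detected

Data: 01111101111 (no errors)


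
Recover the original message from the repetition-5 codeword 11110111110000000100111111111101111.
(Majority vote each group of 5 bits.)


Groups: 11110, 11111, 00000, 00100, 11111, 11111, 01111
Majority votes: 1100111

1100111


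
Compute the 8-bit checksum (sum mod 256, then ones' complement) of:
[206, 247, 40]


Sum = 493 mod 256 = 237
Complement = 18

18


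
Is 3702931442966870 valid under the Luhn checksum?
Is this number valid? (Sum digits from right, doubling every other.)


Luhn sum = 74
74 mod 10 = 4

Invalid (Luhn sum mod 10 = 4)


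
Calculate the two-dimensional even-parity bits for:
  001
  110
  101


Row parities: 100
Column parities: 010

Row P: 100, Col P: 010, Corner: 1


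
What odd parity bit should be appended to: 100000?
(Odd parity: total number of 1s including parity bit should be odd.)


Number of 1s in data: 1
Parity bit: 0

0


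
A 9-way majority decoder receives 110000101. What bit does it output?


Ones: 4 out of 9
Threshold: 5

0 (4/9 voted 1)


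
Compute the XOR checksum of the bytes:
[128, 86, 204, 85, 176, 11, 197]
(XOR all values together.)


XOR chain: 128 ^ 86 ^ 204 ^ 85 ^ 176 ^ 11 ^ 197 = 49

49


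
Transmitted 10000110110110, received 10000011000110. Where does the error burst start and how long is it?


XOR: 00000101110000

Burst at position 5, length 5


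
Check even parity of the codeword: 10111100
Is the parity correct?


Number of 1s: 5

No, parity error (5 ones)


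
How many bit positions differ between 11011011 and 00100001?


XOR: 11111010
Count of 1s: 6

6


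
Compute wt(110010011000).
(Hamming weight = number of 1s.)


Counting 1s in 110010011000

5


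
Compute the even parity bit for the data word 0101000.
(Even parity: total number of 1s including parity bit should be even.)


Number of 1s in data: 2
Parity bit: 0

0


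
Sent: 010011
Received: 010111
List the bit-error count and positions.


XOR: 000100

1 error(s) at position(s): 3


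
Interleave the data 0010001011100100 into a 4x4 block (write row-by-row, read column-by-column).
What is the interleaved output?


Matrix:
  0010
  0010
  1110
  0100
Read columns: 0010001111100000

0010001111100000


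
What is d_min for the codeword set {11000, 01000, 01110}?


Comparing all pairs, minimum distance: 1
Can detect 0 errors, correct 0 errors

1


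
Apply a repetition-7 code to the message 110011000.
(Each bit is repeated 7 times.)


Each bit -> 7 copies

111111111111110000000000000011111111111111000000000000000000000


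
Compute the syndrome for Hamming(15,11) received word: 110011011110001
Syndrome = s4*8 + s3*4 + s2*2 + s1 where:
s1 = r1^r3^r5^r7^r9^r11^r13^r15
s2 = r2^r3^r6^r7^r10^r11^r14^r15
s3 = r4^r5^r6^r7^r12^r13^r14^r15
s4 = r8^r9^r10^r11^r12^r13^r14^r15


s1=1, s2=1, s3=1, s4=1

Syndrome = 15 (error at position 15)


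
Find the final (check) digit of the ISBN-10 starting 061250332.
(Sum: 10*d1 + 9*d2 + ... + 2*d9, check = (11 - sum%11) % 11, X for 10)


Weighted sum: 131
131 mod 11 = 10

Check digit: 1


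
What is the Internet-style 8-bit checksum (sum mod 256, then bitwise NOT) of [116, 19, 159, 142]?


Sum = 436 mod 256 = 180
Complement = 75

75


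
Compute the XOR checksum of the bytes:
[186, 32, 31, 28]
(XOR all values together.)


XOR chain: 186 ^ 32 ^ 31 ^ 28 = 153

153


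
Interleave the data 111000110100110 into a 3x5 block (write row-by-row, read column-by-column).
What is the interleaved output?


Matrix:
  11100
  01101
  00110
Read columns: 100110111001010

100110111001010


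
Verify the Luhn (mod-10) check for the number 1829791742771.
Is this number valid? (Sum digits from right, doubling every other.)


Luhn sum = 62
62 mod 10 = 2

Invalid (Luhn sum mod 10 = 2)


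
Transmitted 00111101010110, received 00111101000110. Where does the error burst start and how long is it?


XOR: 00000000010000

Burst at position 9, length 1


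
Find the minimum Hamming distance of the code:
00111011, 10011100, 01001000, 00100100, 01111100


Comparing all pairs, minimum distance: 3
Can detect 2 errors, correct 1 errors

3


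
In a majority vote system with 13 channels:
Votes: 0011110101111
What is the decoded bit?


Ones: 9 out of 13
Threshold: 7

1 (9/13 voted 1)


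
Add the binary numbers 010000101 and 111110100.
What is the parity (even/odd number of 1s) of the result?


010000101 = 133
111110100 = 500
Sum = 633 = 1001111001
1s count = 6

even parity (6 ones in 1001111001)


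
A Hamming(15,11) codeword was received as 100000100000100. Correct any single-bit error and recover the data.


Syndrome = 11: error at position 11

Data: 00010010100 (corrected bit 11)


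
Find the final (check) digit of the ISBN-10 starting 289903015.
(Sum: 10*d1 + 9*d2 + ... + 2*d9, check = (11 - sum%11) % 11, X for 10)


Weighted sum: 255
255 mod 11 = 2

Check digit: 9


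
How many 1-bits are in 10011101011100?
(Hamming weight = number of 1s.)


Counting 1s in 10011101011100

8


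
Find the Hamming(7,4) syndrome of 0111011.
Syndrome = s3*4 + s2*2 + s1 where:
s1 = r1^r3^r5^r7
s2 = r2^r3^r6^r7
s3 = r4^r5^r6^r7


s1=0, s2=0, s3=1

Syndrome = 4 (error at position 4)


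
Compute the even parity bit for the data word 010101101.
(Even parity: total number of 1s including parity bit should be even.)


Number of 1s in data: 5
Parity bit: 1

1


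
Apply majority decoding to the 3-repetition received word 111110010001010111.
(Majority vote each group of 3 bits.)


Groups: 111, 110, 010, 001, 010, 111
Majority votes: 110001

110001


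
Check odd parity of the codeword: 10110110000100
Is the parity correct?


Number of 1s: 6

No, parity error (6 ones)


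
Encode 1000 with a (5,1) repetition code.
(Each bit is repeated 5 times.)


Each bit -> 5 copies

11111000000000000000


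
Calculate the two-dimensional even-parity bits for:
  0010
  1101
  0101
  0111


Row parities: 1101
Column parities: 1101

Row P: 1101, Col P: 1101, Corner: 1


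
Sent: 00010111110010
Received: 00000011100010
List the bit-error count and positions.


XOR: 00010100010000

3 error(s) at position(s): 3, 5, 9


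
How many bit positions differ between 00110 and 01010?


XOR: 01100
Count of 1s: 2

2


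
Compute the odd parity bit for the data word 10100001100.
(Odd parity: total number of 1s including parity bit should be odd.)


Number of 1s in data: 4
Parity bit: 1

1


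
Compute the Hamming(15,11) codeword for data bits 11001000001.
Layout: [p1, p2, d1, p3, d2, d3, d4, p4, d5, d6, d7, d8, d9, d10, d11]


Parity bits: p1=0, p2=0, p3=0, p4=0

001010001000001


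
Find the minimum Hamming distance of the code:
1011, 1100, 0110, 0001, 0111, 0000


Comparing all pairs, minimum distance: 1
Can detect 0 errors, correct 0 errors

1


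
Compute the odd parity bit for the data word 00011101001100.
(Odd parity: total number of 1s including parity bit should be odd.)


Number of 1s in data: 6
Parity bit: 1

1


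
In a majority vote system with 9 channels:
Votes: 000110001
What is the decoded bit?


Ones: 3 out of 9
Threshold: 5

0 (3/9 voted 1)


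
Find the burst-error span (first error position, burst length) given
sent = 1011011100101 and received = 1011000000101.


XOR: 0000011100000

Burst at position 5, length 3


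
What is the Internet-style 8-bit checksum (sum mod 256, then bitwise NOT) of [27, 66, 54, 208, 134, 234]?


Sum = 723 mod 256 = 211
Complement = 44

44


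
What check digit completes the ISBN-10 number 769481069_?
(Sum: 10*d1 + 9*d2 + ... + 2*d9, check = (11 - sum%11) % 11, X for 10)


Weighted sum: 313
313 mod 11 = 5

Check digit: 6


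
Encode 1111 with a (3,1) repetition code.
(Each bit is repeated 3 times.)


Each bit -> 3 copies

111111111111


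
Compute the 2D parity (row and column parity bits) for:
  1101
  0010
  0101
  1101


Row parities: 1101
Column parities: 0111

Row P: 1101, Col P: 0111, Corner: 1


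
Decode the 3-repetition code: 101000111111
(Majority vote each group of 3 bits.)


Groups: 101, 000, 111, 111
Majority votes: 1011

1011


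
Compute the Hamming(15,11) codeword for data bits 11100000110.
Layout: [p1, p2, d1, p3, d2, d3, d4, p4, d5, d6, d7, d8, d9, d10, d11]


Parity bits: p1=1, p2=1, p3=0, p4=0

111011000000110


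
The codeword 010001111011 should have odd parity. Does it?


Number of 1s: 7

Yes, parity is correct (7 ones)


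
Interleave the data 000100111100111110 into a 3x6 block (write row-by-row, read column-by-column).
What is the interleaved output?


Matrix:
  000100
  111100
  111110
Read columns: 011011011111001000

011011011111001000


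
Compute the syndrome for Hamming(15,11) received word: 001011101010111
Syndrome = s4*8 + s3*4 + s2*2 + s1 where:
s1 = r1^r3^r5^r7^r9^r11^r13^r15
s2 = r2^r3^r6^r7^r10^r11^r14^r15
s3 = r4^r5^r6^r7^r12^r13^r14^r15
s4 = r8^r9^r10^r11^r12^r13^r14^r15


s1=1, s2=0, s3=0, s4=1

Syndrome = 9 (error at position 9)


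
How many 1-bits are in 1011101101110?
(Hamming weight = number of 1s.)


Counting 1s in 1011101101110

9


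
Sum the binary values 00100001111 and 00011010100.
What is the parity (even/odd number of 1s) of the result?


00100001111 = 271
00011010100 = 212
Sum = 483 = 111100011
1s count = 6

even parity (6 ones in 111100011)


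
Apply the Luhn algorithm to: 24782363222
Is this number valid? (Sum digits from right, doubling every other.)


Luhn sum = 52
52 mod 10 = 2

Invalid (Luhn sum mod 10 = 2)


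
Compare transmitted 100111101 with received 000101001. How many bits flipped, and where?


XOR: 100010100

3 error(s) at position(s): 0, 4, 6


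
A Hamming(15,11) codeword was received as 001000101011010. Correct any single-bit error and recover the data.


Syndrome = 4: error at position 4

Data: 10011011010 (corrected bit 4)


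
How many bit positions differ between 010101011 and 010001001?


XOR: 000100010
Count of 1s: 2

2


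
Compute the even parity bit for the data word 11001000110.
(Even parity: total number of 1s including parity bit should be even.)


Number of 1s in data: 5
Parity bit: 1

1


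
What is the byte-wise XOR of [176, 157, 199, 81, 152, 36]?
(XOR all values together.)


XOR chain: 176 ^ 157 ^ 199 ^ 81 ^ 152 ^ 36 = 7

7


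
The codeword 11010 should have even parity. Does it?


Number of 1s: 3

No, parity error (3 ones)


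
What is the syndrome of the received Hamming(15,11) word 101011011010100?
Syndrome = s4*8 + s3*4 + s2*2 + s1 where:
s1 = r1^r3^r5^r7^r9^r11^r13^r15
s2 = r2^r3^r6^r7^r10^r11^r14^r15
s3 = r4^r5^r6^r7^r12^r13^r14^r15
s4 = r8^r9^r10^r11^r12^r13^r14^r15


s1=0, s2=1, s3=1, s4=0

Syndrome = 6 (error at position 6)


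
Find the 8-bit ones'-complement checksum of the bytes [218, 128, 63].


Sum = 409 mod 256 = 153
Complement = 102

102


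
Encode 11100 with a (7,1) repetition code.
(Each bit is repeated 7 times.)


Each bit -> 7 copies

11111111111111111111100000000000000


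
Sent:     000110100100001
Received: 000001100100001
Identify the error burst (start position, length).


XOR: 000111000000000

Burst at position 3, length 3


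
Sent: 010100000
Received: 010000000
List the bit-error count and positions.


XOR: 000100000

1 error(s) at position(s): 3


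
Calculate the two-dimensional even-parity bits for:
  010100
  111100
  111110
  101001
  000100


Row parities: 00111
Column parities: 111011

Row P: 00111, Col P: 111011, Corner: 1


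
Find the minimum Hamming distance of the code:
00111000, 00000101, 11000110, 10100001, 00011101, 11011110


Comparing all pairs, minimum distance: 2
Can detect 1 errors, correct 0 errors

2


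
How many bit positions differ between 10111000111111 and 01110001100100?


XOR: 11001001011011
Count of 1s: 8

8


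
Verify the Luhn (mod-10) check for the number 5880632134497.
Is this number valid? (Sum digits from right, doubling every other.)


Luhn sum = 67
67 mod 10 = 7

Invalid (Luhn sum mod 10 = 7)


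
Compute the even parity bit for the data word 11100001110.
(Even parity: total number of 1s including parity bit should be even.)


Number of 1s in data: 6
Parity bit: 0

0


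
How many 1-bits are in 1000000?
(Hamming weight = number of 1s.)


Counting 1s in 1000000

1


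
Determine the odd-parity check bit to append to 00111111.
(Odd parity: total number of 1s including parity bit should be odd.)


Number of 1s in data: 6
Parity bit: 1

1


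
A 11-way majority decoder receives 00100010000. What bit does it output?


Ones: 2 out of 11
Threshold: 6

0 (2/11 voted 1)


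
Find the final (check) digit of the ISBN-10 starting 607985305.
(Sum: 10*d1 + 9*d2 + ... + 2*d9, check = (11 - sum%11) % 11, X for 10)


Weighted sum: 274
274 mod 11 = 10

Check digit: 1


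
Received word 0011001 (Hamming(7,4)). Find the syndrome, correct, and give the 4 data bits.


Syndrome = 0: no error detected

Data: 1001 (no errors)


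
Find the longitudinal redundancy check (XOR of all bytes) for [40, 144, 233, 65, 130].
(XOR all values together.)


XOR chain: 40 ^ 144 ^ 233 ^ 65 ^ 130 = 146

146


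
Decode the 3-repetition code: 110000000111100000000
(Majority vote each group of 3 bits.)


Groups: 110, 000, 000, 111, 100, 000, 000
Majority votes: 1001000

1001000


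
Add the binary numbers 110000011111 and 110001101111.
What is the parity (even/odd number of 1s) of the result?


110000011111 = 3103
110001101111 = 3183
Sum = 6286 = 1100010001110
1s count = 6

even parity (6 ones in 1100010001110)


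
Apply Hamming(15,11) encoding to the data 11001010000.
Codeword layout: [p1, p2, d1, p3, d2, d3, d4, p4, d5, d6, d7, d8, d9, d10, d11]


Parity bits: p1=0, p2=0, p3=1, p4=0

001110001010000


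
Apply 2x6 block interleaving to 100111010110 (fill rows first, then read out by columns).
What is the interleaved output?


Matrix:
  100111
  010110
Read columns: 100100111110

100100111110


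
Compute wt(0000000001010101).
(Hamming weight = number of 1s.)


Counting 1s in 0000000001010101

4


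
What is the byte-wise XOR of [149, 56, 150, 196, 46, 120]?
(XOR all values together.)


XOR chain: 149 ^ 56 ^ 150 ^ 196 ^ 46 ^ 120 = 169

169


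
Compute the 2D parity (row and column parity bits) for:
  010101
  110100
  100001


Row parities: 110
Column parities: 000000

Row P: 110, Col P: 000000, Corner: 0


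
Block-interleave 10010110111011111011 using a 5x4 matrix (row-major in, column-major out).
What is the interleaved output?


Matrix:
  1001
  0110
  1110
  1111
  1011
Read columns: 10111011100111110011

10111011100111110011


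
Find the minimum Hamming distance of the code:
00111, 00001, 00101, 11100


Comparing all pairs, minimum distance: 1
Can detect 0 errors, correct 0 errors

1


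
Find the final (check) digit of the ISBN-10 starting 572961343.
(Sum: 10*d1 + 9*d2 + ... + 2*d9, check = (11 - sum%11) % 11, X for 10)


Weighted sum: 263
263 mod 11 = 10

Check digit: 1


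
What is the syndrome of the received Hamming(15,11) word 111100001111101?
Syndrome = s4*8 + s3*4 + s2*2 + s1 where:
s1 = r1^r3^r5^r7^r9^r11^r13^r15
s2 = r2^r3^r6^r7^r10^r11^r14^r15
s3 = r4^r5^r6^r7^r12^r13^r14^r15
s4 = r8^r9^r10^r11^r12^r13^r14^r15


s1=0, s2=1, s3=0, s4=0

Syndrome = 2 (error at position 2)


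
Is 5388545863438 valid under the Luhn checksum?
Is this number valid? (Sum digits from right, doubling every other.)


Luhn sum = 81
81 mod 10 = 1

Invalid (Luhn sum mod 10 = 1)


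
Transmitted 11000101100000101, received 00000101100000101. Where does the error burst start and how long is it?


XOR: 11000000000000000

Burst at position 0, length 2


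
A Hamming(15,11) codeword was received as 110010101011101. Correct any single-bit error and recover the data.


Syndrome = 13: error at position 13

Data: 01011011001 (corrected bit 13)


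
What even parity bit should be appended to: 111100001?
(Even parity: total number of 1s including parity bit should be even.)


Number of 1s in data: 5
Parity bit: 1

1


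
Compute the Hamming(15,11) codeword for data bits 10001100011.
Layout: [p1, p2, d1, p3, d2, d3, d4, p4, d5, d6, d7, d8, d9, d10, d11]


Parity bits: p1=1, p2=0, p3=0, p4=0

101000001100011


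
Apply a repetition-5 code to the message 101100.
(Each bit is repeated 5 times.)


Each bit -> 5 copies

111110000011111111110000000000


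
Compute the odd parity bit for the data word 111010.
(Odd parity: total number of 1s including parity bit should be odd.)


Number of 1s in data: 4
Parity bit: 1

1


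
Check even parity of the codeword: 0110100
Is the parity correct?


Number of 1s: 3

No, parity error (3 ones)


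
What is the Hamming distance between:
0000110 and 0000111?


XOR: 0000001
Count of 1s: 1

1


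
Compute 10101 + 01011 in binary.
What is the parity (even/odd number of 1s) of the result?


10101 = 21
01011 = 11
Sum = 32 = 100000
1s count = 1

odd parity (1 ones in 100000)


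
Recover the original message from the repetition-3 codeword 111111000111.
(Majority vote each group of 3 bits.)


Groups: 111, 111, 000, 111
Majority votes: 1101

1101


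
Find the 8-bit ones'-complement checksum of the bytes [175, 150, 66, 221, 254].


Sum = 866 mod 256 = 98
Complement = 157

157


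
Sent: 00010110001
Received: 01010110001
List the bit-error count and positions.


XOR: 01000000000

1 error(s) at position(s): 1


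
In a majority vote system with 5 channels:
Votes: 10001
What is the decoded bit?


Ones: 2 out of 5
Threshold: 3

0 (2/5 voted 1)


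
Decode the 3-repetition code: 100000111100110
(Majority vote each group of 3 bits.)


Groups: 100, 000, 111, 100, 110
Majority votes: 00101

00101


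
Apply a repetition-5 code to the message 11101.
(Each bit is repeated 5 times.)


Each bit -> 5 copies

1111111111111110000011111


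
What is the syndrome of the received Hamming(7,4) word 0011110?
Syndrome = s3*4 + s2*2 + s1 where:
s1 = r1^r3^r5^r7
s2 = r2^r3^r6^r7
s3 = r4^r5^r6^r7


s1=0, s2=0, s3=1

Syndrome = 4 (error at position 4)


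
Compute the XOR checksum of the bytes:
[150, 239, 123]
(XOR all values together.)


XOR chain: 150 ^ 239 ^ 123 = 2

2


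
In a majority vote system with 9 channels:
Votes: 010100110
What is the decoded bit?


Ones: 4 out of 9
Threshold: 5

0 (4/9 voted 1)


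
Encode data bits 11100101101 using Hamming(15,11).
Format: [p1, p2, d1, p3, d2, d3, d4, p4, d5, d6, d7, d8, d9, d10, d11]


Parity bits: p1=0, p2=0, p3=1, p4=0

001111000101101


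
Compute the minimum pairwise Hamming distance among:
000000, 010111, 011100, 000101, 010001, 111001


Comparing all pairs, minimum distance: 2
Can detect 1 errors, correct 0 errors

2


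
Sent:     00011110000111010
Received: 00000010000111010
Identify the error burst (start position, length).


XOR: 00011100000000000

Burst at position 3, length 3


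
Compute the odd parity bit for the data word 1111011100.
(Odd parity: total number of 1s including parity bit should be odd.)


Number of 1s in data: 7
Parity bit: 0

0


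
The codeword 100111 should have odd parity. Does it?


Number of 1s: 4

No, parity error (4 ones)


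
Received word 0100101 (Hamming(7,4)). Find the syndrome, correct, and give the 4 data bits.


Syndrome = 0: no error detected

Data: 0101 (no errors)


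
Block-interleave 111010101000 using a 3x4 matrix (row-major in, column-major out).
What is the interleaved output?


Matrix:
  1110
  1010
  1000
Read columns: 111100110000

111100110000


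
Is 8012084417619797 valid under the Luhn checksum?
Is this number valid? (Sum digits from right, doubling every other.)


Luhn sum = 76
76 mod 10 = 6

Invalid (Luhn sum mod 10 = 6)


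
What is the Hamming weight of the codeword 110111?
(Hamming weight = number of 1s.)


Counting 1s in 110111

5


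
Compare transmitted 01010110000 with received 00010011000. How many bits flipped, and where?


XOR: 01000101000

3 error(s) at position(s): 1, 5, 7


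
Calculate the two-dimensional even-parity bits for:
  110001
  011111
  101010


Row parities: 111
Column parities: 000100

Row P: 111, Col P: 000100, Corner: 1


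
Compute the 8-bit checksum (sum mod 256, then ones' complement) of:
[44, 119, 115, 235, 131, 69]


Sum = 713 mod 256 = 201
Complement = 54

54


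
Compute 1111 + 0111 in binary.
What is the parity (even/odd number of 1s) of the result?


1111 = 15
0111 = 7
Sum = 22 = 10110
1s count = 3

odd parity (3 ones in 10110)


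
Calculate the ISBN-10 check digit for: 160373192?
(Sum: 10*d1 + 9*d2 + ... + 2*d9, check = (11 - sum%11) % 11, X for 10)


Weighted sum: 177
177 mod 11 = 1

Check digit: X


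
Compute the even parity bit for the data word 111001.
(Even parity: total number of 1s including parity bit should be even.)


Number of 1s in data: 4
Parity bit: 0

0


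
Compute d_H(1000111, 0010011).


XOR: 1010100
Count of 1s: 3

3


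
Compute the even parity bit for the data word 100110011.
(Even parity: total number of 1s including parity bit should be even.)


Number of 1s in data: 5
Parity bit: 1

1


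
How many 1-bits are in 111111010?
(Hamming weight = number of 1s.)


Counting 1s in 111111010

7


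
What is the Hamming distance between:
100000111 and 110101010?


XOR: 010101101
Count of 1s: 5

5


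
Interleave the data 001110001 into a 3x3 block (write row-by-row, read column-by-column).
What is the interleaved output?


Matrix:
  001
  110
  001
Read columns: 010010101

010010101


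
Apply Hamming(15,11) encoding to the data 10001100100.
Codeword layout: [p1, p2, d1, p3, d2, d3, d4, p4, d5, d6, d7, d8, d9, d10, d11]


Parity bits: p1=1, p2=0, p3=1, p4=1

101100011100100


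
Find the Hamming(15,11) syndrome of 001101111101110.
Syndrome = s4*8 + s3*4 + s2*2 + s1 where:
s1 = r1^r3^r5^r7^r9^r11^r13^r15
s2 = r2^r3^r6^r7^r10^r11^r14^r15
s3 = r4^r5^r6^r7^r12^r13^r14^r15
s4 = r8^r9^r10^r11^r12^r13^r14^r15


s1=0, s2=1, s3=0, s4=0

Syndrome = 2 (error at position 2)


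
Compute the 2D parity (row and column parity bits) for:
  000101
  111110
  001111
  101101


Row parities: 0100
Column parities: 011001

Row P: 0100, Col P: 011001, Corner: 1


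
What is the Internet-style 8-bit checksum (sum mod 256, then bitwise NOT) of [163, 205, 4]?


Sum = 372 mod 256 = 116
Complement = 139

139


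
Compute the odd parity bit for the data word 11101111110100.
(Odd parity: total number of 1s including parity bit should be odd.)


Number of 1s in data: 10
Parity bit: 1

1


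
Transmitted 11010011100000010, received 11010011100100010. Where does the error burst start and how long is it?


XOR: 00000000000100000

Burst at position 11, length 1


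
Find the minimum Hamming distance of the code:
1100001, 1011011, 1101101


Comparing all pairs, minimum distance: 2
Can detect 1 errors, correct 0 errors

2


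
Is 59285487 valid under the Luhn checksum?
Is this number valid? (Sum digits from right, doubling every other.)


Luhn sum = 41
41 mod 10 = 1

Invalid (Luhn sum mod 10 = 1)


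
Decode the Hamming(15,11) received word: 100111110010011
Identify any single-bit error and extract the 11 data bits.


Syndrome = 3: error at position 3

Data: 11110010011 (corrected bit 3)


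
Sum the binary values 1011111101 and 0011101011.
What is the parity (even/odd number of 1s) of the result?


1011111101 = 765
0011101011 = 235
Sum = 1000 = 1111101000
1s count = 6

even parity (6 ones in 1111101000)


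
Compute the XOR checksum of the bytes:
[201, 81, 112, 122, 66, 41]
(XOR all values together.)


XOR chain: 201 ^ 81 ^ 112 ^ 122 ^ 66 ^ 41 = 249

249


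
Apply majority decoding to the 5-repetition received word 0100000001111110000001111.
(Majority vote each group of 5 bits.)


Groups: 01000, 00001, 11111, 00000, 01111
Majority votes: 00101

00101


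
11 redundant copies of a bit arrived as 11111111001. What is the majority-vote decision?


Ones: 9 out of 11
Threshold: 6

1 (9/11 voted 1)


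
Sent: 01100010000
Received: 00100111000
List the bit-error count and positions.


XOR: 01000101000

3 error(s) at position(s): 1, 5, 7


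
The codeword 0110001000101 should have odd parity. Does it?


Number of 1s: 5

Yes, parity is correct (5 ones)


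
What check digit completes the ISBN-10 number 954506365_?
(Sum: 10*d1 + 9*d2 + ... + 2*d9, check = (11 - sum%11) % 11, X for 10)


Weighted sum: 272
272 mod 11 = 8

Check digit: 3


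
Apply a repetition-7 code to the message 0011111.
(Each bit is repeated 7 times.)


Each bit -> 7 copies

0000000000000011111111111111111111111111111111111


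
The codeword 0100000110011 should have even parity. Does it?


Number of 1s: 5

No, parity error (5 ones)
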